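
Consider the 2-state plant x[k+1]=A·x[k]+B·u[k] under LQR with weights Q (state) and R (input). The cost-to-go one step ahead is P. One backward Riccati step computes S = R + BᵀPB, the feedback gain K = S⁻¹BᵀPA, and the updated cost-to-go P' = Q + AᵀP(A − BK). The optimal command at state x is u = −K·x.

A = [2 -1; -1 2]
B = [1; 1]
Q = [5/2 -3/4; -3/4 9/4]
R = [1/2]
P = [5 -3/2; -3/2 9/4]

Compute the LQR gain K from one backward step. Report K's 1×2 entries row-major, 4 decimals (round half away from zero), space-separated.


1.3158 -0.4211

BᵀP = [3.5000 0.7500]
S = R + BᵀPB = [1/2] + [4.2500] = [4.7500]
BᵀPA = [6.2500 -2.0000]
K = S⁻¹·BᵀPA = [1.3158 -0.4211]
A−BK = [0.6842 -0.5789; -2.3158 2.4211]
AᵀP(A−BK) = [20.0263 -19.3684; -19.3684 19.1579]
P' = Q + AᵀP(A−BK) = [22.5263 -20.1184; -20.1184 21.4079]
tr(P') = 43.9342


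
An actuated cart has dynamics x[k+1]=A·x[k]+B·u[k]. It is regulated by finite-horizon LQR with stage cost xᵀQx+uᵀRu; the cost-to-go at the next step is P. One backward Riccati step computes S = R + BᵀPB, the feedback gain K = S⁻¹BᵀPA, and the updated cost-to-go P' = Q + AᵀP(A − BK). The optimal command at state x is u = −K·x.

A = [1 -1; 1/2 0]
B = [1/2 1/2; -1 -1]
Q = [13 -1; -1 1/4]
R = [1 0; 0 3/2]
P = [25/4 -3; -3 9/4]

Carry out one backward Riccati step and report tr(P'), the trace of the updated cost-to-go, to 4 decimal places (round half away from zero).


BᵀP = [6.1250 -3.7500; 6.1250 -3.7500]
S = R + BᵀPB = [1 0; 0 3/2] + [6.8125 6.8125; 6.8125 6.8125] = [7.8125 6.8125; 6.8125 8.3125]
BᵀPA = [4.2500 -6.1250; 4.2500 -6.1250]
K = S⁻¹·BᵀPA = [0.3440 -0.4958; 0.2293 -0.3305]
A−BK = [0.7133 -0.5868; 1.0734 -0.8263]
AᵀP(A−BK) = [1.3757 -1.2382; -1.2382 1.1889]
P' = Q + AᵀP(A−BK) = [14.3757 -2.2382; -2.2382 1.4389]
tr(P') = 15.8146

15.8146


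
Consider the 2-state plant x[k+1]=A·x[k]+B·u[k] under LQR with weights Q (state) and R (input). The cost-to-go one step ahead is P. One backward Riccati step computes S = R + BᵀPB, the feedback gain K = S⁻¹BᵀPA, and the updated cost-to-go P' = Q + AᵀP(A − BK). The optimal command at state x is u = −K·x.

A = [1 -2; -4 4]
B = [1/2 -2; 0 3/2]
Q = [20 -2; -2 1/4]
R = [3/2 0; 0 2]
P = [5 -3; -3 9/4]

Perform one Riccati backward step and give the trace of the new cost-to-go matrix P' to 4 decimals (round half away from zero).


BᵀP = [2.5000 -1.5000; -14.5000 9.3750]
S = R + BᵀPB = [3/2 0; 0 2] + [1.2500 -7.2500; -7.2500 43.0625] = [2.7500 -7.2500; -7.2500 45.0625]
BᵀPA = [8.5000 -11.0000; -52.0000 66.5000]
K = S⁻¹·BᵀPA = [0.0845 -0.1901; -1.1404 1.4451]
A−BK = [-1.3230 0.9853; -2.2895 1.8323]
AᵀP(A−BK) = [4.9831 -5.2367; -5.2367 5.8069]
P' = Q + AᵀP(A−BK) = [24.9831 -7.2367; -7.2367 6.0569]
tr(P') = 31.0400

31.0400


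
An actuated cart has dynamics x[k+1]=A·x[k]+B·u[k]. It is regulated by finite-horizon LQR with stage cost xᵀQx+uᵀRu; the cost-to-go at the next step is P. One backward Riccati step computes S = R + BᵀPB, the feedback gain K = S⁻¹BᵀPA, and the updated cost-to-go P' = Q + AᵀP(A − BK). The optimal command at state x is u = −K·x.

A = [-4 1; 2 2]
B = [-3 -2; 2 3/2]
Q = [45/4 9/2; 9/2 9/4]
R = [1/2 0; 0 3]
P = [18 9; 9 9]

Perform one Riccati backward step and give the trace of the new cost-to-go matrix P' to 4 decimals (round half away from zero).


BᵀP = [-36.0000 -9.0000; -22.5000 -4.5000]
S = R + BᵀPB = [1/2 0; 0 3] + [90.0000 58.5000; 58.5000 38.2500] = [90.5000 58.5000; 58.5000 41.2500]
BᵀPA = [126.0000 -54.0000; 81.0000 -31.5000]
K = S⁻¹·BᵀPA = [1.4765 -1.2376; -0.1303 0.9916]
A−BK = [0.1689 -0.7298; -0.7575 2.9879]
AᵀP(A−BK) = [4.5163 -14.3739; -14.3739 54.4017]
P' = Q + AᵀP(A−BK) = [15.7663 -9.8739; -9.8739 56.6517]
tr(P') = 72.4180

72.4180


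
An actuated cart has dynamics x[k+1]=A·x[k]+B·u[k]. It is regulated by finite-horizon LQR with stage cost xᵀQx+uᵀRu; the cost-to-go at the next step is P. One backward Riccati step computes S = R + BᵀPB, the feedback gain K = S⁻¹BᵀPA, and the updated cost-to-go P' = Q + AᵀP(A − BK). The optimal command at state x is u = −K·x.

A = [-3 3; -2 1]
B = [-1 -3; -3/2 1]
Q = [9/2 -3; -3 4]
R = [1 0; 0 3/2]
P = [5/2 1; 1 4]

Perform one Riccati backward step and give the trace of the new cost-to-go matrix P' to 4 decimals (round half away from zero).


BᵀP = [-4.0000 -7.0000; -6.5000 1.0000]
S = R + BᵀPB = [1 0; 0 3/2] + [14.5000 5.0000; 5.0000 20.5000] = [15.5000 5.0000; 5.0000 22.0000]
BᵀPA = [26.0000 -19.0000; 17.5000 -18.5000]
K = S⁻¹·BᵀPA = [1.5332 -1.0301; 0.4470 -0.6068]
A−BK = [-0.1258 0.1495; -0.1472 0.0617]
AᵀP(A−BK) = [2.8137 -2.0993; -2.0993 1.7029]
P' = Q + AᵀP(A−BK) = [7.3137 -5.0993; -5.0993 5.7029]
tr(P') = 13.0166

13.0166


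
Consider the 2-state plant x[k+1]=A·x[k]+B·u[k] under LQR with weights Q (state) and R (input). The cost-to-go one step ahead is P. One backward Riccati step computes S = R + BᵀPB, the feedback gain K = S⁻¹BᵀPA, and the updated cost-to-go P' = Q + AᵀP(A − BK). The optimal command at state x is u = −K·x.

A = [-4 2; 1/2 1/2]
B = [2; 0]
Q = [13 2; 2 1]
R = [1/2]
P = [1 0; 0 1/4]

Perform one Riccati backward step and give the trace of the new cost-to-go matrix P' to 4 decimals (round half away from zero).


16.3472

BᵀP = [2.0000 0.0000]
S = R + BᵀPB = [1/2] + [4.0000] = [4.5000]
BᵀPA = [-8.0000 4.0000]
K = S⁻¹·BᵀPA = [-1.7778 0.8889]
A−BK = [-0.4444 0.2222; 0.5000 0.5000]
AᵀP(A−BK) = [1.8403 -0.8264; -0.8264 0.5069]
P' = Q + AᵀP(A−BK) = [14.8403 1.1736; 1.1736 1.5069]
tr(P') = 16.3472


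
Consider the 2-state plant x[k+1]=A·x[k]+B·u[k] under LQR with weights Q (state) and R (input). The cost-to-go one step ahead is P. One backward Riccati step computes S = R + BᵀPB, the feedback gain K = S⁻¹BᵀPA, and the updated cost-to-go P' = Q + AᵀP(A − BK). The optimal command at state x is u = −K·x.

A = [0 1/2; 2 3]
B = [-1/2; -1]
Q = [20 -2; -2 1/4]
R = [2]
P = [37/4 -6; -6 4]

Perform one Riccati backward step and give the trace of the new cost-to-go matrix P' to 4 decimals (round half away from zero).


52.5203

BᵀP = [1.3750 -1.0000]
S = R + BᵀPB = [2] + [0.3125] = [2.3125]
BᵀPA = [-2.0000 -2.3125]
K = S⁻¹·BᵀPA = [-0.8649 -1.0000]
A−BK = [-0.4324 0.0000; 1.1351 2.0000]
AᵀP(A−BK) = [14.2703 16.0000; 16.0000 18.0000]
P' = Q + AᵀP(A−BK) = [34.2703 14.0000; 14.0000 18.2500]
tr(P') = 52.5203


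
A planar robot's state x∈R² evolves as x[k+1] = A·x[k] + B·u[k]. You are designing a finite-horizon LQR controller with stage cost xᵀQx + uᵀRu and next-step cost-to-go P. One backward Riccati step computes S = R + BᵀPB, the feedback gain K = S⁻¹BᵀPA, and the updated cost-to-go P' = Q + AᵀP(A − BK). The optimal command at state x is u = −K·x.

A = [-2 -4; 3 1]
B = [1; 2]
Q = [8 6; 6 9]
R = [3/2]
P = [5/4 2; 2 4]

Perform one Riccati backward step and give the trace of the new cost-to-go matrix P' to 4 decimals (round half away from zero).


BᵀP = [5.2500 10.0000]
S = R + BᵀPB = [3/2] + [25.2500] = [26.7500]
BᵀPA = [19.5000 -11.0000]
K = S⁻¹·BᵀPA = [0.7290 -0.4112]
A−BK = [-2.7290 -3.5888; 1.5421 1.8224]
AᵀP(A−BK) = [2.7850 2.0187; 2.0187 3.4766]
P' = Q + AᵀP(A−BK) = [10.7850 8.0187; 8.0187 12.4766]
tr(P') = 23.2617

23.2617


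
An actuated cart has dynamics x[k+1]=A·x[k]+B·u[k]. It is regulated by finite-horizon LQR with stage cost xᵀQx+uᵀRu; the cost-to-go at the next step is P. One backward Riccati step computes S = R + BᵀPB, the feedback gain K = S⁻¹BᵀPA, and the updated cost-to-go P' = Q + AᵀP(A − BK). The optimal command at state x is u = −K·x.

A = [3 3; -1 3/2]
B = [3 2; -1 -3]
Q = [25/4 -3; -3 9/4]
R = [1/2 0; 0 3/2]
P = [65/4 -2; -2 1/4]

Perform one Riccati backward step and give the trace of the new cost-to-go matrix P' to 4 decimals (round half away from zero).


BᵀP = [50.7500 -6.2500; 38.5000 -4.7500]
S = R + BᵀPB = [1/2 0; 0 3/2] + [158.5000 120.2500; 120.2500 91.2500] = [159.0000 120.2500; 120.2500 92.7500]
BᵀPA = [158.5000 142.8750; 120.2500 108.3750]
K = S⁻¹·BᵀPA = [0.8385 0.7645; 0.2094 0.1773]
A−BK = [0.0657 0.3519; 0.4666 2.7963]
AᵀP(A−BK) = [0.4193 0.3823; 0.3823 0.3704]
P' = Q + AᵀP(A−BK) = [6.6693 -2.6177; -2.6177 2.6204]
tr(P') = 9.2897

9.2897


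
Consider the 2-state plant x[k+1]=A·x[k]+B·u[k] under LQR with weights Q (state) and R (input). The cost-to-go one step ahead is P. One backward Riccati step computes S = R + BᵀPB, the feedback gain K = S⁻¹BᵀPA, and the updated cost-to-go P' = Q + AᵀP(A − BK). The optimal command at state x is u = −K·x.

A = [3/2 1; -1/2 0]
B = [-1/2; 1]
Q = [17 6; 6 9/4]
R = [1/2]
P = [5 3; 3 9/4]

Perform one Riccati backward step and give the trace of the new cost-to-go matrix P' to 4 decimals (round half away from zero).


31.1719

BᵀP = [0.5000 0.7500]
S = R + BᵀPB = [1/2] + [0.5000] = [1.0000]
BᵀPA = [0.3750 0.5000]
K = S⁻¹·BᵀPA = [0.3750 0.5000]
A−BK = [1.6875 1.2500; -0.8750 -0.5000]
AᵀP(A−BK) = [7.1719 5.8125; 5.8125 4.7500]
P' = Q + AᵀP(A−BK) = [24.1719 11.8125; 11.8125 7.0000]
tr(P') = 31.1719


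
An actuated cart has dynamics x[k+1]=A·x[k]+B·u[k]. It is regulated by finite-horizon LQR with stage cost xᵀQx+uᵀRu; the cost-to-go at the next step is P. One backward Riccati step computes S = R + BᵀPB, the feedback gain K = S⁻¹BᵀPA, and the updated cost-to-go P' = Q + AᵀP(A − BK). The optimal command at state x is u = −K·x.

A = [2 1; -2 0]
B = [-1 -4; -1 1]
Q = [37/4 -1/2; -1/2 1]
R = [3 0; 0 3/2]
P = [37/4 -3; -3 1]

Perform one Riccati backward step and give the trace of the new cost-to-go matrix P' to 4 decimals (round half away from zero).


BᵀP = [-6.2500 2.0000; -40.0000 13.0000]
S = R + BᵀPB = [3 0; 0 3/2] + [4.2500 27.0000; 27.0000 173.0000] = [7.2500 27.0000; 27.0000 174.5000]
BᵀPA = [-16.5000 -6.2500; -106.0000 -40.0000]
K = S⁻¹·BᵀPA = [-0.0322 -0.0198; -0.6025 -0.2262]
A−BK = [-0.4421 0.0755; -1.4297 0.2063]
AᵀP(A−BK) = [0.6071 0.2000; 0.2000 0.0797]
P' = Q + AᵀP(A−BK) = [9.8571 -0.3000; -0.3000 1.0797]
tr(P') = 10.9369

10.9369


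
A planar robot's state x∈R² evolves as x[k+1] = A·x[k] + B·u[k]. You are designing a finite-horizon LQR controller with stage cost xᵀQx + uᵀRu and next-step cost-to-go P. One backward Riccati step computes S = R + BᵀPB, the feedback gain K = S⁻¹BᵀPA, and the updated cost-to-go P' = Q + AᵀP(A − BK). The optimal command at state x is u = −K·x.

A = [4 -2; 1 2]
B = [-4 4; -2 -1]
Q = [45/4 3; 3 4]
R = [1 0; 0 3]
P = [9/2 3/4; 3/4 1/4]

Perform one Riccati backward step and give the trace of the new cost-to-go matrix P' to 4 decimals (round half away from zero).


BᵀP = [-19.5000 -3.5000; 17.2500 2.7500]
S = R + BᵀPB = [1 0; 0 3] + [85.0000 -74.5000; -74.5000 66.2500] = [86.0000 -74.5000; -74.5000 69.2500]
BᵀPA = [-81.5000 32.0000; 71.7500 -29.0000]
K = S⁻¹·BᵀPA = [-0.7366 0.1370; 0.2437 -0.2714]
A−BK = [0.0790 -0.3664; -0.2295 2.0025]
AᵀP(A−BK) = [0.7347 -0.3627; -0.3627 0.7458]
P' = Q + AᵀP(A−BK) = [11.9847 2.6373; 2.6373 4.7458]
tr(P') = 16.7306

16.7306


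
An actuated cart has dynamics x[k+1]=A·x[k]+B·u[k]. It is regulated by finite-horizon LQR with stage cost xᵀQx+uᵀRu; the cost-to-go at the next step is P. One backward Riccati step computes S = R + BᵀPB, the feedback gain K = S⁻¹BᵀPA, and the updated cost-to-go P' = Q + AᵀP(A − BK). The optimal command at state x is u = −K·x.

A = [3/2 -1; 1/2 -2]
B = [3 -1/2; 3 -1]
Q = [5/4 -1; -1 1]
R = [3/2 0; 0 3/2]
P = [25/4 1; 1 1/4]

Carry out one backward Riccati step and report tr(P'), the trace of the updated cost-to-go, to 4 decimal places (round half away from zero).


BᵀP = [21.7500 3.7500; -4.1250 -0.7500]
S = R + BᵀPB = [3/2 0; 0 3/2] + [76.5000 -14.6250; -14.6250 2.8125] = [78.0000 -14.6250; -14.6250 4.3125]
BᵀPA = [34.5000 -29.2500; -6.5625 5.6250]
K = S⁻¹·BᵀPA = [0.4311 -0.3582; -0.0597 0.0896]
A−BK = [0.1768 0.1194; -0.8530 -0.8358]
AᵀP(A−BK) = [0.3598 -0.1791; -0.1791 0.2687]
P' = Q + AᵀP(A−BK) = [1.6098 -1.1791; -1.1791 1.2687]
tr(P') = 2.8784

2.8784


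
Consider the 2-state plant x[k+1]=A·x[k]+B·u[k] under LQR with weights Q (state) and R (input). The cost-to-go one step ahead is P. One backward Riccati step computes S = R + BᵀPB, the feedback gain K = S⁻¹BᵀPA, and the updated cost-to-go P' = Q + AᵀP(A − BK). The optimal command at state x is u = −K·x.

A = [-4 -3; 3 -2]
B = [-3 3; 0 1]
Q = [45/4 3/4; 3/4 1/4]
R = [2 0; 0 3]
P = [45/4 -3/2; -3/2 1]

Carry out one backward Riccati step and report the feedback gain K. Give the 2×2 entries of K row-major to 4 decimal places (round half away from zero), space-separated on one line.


BᵀP = [-33.7500 4.5000; 32.2500 -3.5000]
S = R + BᵀPB = [2 0; 0 3] + [101.2500 -96.7500; -96.7500 93.2500] = [103.2500 -96.7500; -96.7500 96.2500]
BᵀPA = [148.5000 92.2500; -139.5000 -89.7500]
K = S⁻¹·BᵀPA = [1.3798 0.3391; -0.0624 -0.5916]
A−BK = [0.3265 -0.2079; 3.0624 -1.4084]
AᵀP(A−BK) = [11.3971 -2.3854; -2.3854 2.8714]
P' = Q + AᵀP(A−BK) = [22.6471 -1.6354; -1.6354 3.1214]
tr(P') = 25.7685

1.3798 0.3391 -0.0624 -0.5916


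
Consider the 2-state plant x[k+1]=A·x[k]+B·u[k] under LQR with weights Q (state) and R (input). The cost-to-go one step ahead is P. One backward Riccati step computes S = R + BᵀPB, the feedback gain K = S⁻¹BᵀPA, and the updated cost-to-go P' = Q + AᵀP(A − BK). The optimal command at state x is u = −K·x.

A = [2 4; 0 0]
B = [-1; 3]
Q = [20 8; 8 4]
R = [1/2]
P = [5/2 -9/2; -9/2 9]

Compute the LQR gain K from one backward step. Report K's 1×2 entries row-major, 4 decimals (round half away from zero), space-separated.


-0.2883 -0.5766

BᵀP = [-16.0000 31.5000]
S = R + BᵀPB = [1/2] + [110.5000] = [111.0000]
BᵀPA = [-32.0000 -64.0000]
K = S⁻¹·BᵀPA = [-0.2883 -0.5766]
A−BK = [1.7117 3.4234; 0.8649 1.7297]
AᵀP(A−BK) = [0.7748 1.5495; 1.5495 3.0991]
P' = Q + AᵀP(A−BK) = [20.7748 9.5495; 9.5495 7.0991]
tr(P') = 27.8739


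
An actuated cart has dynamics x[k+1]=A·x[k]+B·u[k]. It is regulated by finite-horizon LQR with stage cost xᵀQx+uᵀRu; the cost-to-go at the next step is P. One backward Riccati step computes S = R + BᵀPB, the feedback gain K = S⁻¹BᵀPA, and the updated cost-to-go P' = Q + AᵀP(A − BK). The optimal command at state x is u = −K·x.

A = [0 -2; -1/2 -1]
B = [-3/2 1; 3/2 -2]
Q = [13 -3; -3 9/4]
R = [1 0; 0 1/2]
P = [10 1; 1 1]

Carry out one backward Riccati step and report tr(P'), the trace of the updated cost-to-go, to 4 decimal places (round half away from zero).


23.6544

BᵀP = [-13.5000 0.0000; 8.0000 -1.0000]
S = R + BᵀPB = [1 0; 0 1/2] + [20.2500 -13.5000; -13.5000 10.0000] = [21.2500 -13.5000; -13.5000 10.5000]
BᵀPA = [0.0000 27.0000; 0.5000 -15.0000]
K = S⁻¹·BᵀPA = [0.1651 1.9817; 0.2599 1.1193]
A−BK = [-0.0122 -0.1468; -0.2278 -1.7339]
AᵀP(A−BK) = [0.1200 0.9404; 0.9404 8.2844]
P' = Q + AᵀP(A−BK) = [13.1200 -2.0596; -2.0596 10.5344]
tr(P') = 23.6544


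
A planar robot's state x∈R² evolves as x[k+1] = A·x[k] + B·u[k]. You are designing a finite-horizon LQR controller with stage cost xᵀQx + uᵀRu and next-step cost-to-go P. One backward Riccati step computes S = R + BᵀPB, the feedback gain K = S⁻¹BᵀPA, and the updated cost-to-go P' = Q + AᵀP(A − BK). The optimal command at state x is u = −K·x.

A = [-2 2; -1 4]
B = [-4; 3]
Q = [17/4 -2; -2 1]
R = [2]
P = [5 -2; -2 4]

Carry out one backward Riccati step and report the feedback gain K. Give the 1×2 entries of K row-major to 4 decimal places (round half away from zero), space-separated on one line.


BᵀP = [-26.0000 20.0000]
S = R + BᵀPB = [2] + [164.0000] = [166.0000]
BᵀPA = [32.0000 28.0000]
K = S⁻¹·BᵀPA = [0.1928 0.1687]
A−BK = [-1.2289 2.6747; -1.5783 3.4940]
AᵀP(A−BK) = [9.8313 -21.3976; -21.3976 47.2771]
P' = Q + AᵀP(A−BK) = [14.0813 -23.3976; -23.3976 48.2771]
tr(P') = 62.3584

0.1928 0.1687


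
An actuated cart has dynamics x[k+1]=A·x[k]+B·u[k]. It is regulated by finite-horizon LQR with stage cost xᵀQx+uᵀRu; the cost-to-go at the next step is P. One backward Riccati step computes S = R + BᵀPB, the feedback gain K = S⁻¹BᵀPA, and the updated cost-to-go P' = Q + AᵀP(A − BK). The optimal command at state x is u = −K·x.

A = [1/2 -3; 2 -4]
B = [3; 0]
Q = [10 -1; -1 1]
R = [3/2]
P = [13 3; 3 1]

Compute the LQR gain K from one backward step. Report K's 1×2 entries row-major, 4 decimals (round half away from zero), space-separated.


BᵀP = [39.0000 9.0000]
S = R + BᵀPB = [3/2] + [117.0000] = [118.5000]
BᵀPA = [37.5000 -153.0000]
K = S⁻¹·BᵀPA = [0.3165 -1.2911]
A−BK = [-0.4494 0.8734; 2.0000 -4.0000]
AᵀP(A−BK) = [1.3829 -3.0823; -3.0823 7.4557]
P' = Q + AᵀP(A−BK) = [11.3829 -4.0823; -4.0823 8.4557]
tr(P') = 19.8386

0.3165 -1.2911


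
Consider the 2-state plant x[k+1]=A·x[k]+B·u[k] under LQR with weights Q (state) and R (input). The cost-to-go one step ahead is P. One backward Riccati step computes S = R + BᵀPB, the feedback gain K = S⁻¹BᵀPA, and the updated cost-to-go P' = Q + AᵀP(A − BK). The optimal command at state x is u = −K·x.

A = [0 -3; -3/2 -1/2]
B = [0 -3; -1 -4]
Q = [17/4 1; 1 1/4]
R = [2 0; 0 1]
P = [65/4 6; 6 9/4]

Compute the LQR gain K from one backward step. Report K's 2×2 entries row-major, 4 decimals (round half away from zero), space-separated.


BᵀP = [-6.0000 -2.2500; -72.7500 -27.0000]
S = R + BᵀPB = [2 0; 0 1] + [2.2500 27.0000; 27.0000 326.2500] = [4.2500 27.0000; 27.0000 327.2500]
BᵀPA = [3.3750 19.1250; 40.5000 231.7500]
K = S⁻¹·BᵀPA = [0.0166 0.0021; 0.1224 0.7080]
A−BK = [0.3672 -0.8760; -0.9939 2.3341]
AᵀP(A−BK) = [0.0497 0.0064; 0.0064 0.6931]
P' = Q + AᵀP(A−BK) = [4.2997 1.0064; 1.0064 0.9431]
tr(P') = 5.2428

0.0166 0.0021 0.1224 0.7080


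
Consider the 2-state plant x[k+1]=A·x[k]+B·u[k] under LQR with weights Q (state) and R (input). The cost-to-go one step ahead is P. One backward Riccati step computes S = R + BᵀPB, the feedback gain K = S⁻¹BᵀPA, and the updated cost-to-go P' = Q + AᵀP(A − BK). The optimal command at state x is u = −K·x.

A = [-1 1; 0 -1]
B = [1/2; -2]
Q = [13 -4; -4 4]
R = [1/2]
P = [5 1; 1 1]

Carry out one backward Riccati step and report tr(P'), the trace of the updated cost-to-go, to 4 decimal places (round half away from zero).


24.8667

BᵀP = [0.5000 -1.5000]
S = R + BᵀPB = [1/2] + [3.2500] = [3.7500]
BᵀPA = [-0.5000 2.0000]
K = S⁻¹·BᵀPA = [-0.1333 0.5333]
A−BK = [-0.9333 0.7333; -0.2667 0.0667]
AᵀP(A−BK) = [4.9333 -3.7333; -3.7333 2.9333]
P' = Q + AᵀP(A−BK) = [17.9333 -7.7333; -7.7333 6.9333]
tr(P') = 24.8667


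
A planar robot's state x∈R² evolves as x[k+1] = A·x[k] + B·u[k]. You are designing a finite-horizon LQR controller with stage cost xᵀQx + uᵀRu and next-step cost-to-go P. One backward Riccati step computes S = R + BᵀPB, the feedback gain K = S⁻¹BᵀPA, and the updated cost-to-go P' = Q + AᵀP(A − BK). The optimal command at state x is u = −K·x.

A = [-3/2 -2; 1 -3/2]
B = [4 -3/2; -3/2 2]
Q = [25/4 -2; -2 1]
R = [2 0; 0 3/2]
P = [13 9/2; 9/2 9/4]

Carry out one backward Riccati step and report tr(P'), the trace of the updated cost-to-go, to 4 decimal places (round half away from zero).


BᵀP = [45.2500 14.6250; -10.5000 -2.2500]
S = R + BᵀPB = [2 0; 0 3/2] + [159.0625 -38.6250; -38.6250 11.2500] = [161.0625 -38.6250; -38.6250 12.7500]
BᵀPA = [-53.2500 -112.4375; 13.5000 24.3750]
K = S⁻¹·BᵀPA = [-0.2804 -0.8761; 0.2093 -0.7424]
A−BK = [-0.0643 0.3909; 0.1607 -1.3293]
AᵀP(A−BK) = [0.2419 0.1182; 0.1182 3.6478]
P' = Q + AᵀP(A−BK) = [6.4919 -1.8818; -1.8818 4.6478]
tr(P') = 11.1397

11.1397


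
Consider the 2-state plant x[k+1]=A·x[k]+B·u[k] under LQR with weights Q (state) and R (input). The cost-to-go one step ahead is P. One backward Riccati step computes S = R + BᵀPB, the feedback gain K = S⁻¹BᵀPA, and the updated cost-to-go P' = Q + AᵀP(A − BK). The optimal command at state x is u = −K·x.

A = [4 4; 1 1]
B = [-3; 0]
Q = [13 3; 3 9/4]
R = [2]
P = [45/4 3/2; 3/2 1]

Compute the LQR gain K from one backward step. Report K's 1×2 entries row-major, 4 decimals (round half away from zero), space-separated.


BᵀP = [-33.7500 -4.5000]
S = R + BᵀPB = [2] + [101.2500] = [103.2500]
BᵀPA = [-139.5000 -139.5000]
K = S⁻¹·BᵀPA = [-1.3511 -1.3511]
A−BK = [-0.0533 -0.0533; 1.0000 1.0000]
AᵀP(A−BK) = [4.5230 4.5230; 4.5230 4.5230]
P' = Q + AᵀP(A−BK) = [17.5230 7.5230; 7.5230 6.7730]
tr(P') = 24.2960

-1.3511 -1.3511


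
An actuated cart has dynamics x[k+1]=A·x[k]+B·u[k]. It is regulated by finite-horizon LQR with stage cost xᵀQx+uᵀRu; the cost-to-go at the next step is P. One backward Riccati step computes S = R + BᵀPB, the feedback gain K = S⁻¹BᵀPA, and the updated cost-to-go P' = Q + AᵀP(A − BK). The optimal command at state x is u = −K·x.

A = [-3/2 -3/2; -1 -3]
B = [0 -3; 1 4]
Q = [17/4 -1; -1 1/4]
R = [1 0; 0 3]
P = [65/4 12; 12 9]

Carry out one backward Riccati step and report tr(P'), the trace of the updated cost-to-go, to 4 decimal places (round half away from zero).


35.7429

BᵀP = [12.0000 9.0000; -0.7500 0.0000]
S = R + BᵀPB = [1 0; 0 3] + [9.0000 0.0000; 0.0000 2.2500] = [10.0000 0.0000; 0.0000 5.2500]
BᵀPA = [-27.0000 -45.0000; 1.1250 1.1250]
K = S⁻¹·BᵀPA = [-2.7000 -4.5000; 0.2143 0.2143]
A−BK = [-0.8571 -0.8571; 0.8429 0.6429]
AᵀP(A−BK) = [8.4214 13.8214; 13.8214 22.8214]
P' = Q + AᵀP(A−BK) = [12.6714 12.8214; 12.8214 23.0714]
tr(P') = 35.7429


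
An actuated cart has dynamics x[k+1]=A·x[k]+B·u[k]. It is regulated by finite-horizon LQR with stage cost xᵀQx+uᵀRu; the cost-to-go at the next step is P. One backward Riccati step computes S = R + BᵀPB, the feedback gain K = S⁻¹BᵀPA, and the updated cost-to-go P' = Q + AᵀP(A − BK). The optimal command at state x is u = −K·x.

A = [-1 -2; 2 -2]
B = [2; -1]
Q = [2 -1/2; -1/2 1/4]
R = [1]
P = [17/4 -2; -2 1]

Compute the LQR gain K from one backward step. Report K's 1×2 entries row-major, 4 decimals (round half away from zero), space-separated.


BᵀP = [10.5000 -5.0000]
S = R + BᵀPB = [1] + [26.0000] = [27.0000]
BᵀPA = [-20.5000 -11.0000]
K = S⁻¹·BᵀPA = [-0.7593 -0.4074]
A−BK = [0.5185 -1.1852; 1.2407 -2.4074]
AᵀP(A−BK) = [0.6852 0.1481; 0.1481 0.5185]
P' = Q + AᵀP(A−BK) = [2.6852 -0.3519; -0.3519 0.7685]
tr(P') = 3.4537

-0.7593 -0.4074


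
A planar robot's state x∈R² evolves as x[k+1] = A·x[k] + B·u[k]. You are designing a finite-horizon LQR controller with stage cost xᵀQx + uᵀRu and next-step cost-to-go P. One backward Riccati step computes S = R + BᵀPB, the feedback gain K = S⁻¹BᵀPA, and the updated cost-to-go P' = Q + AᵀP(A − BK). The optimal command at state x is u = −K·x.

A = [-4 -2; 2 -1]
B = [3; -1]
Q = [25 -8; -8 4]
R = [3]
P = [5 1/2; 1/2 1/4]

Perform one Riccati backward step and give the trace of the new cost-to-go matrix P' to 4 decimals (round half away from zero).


BᵀP = [14.5000 1.2500]
S = R + BᵀPB = [3] + [42.2500] = [45.2500]
BᵀPA = [-55.5000 -30.2500]
K = S⁻¹·BᵀPA = [-1.2265 -0.6685]
A−BK = [-0.3204 0.0055; 0.7735 -1.6685]
AᵀP(A−BK) = [4.9282 2.3978; 2.3978 2.0276]
P' = Q + AᵀP(A−BK) = [29.9282 -5.6022; -5.6022 6.0276]
tr(P') = 35.9558

35.9558


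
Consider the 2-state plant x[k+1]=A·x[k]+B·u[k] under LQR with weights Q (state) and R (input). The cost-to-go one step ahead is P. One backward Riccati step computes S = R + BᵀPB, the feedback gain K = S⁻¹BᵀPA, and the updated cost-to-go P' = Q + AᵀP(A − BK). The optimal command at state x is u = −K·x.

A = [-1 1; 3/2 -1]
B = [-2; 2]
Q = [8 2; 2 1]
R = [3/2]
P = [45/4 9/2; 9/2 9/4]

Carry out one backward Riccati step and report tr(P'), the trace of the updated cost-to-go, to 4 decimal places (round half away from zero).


9.8221

BᵀP = [-13.5000 -4.5000]
S = R + BᵀPB = [3/2] + [18.0000] = [19.5000]
BᵀPA = [6.7500 -9.0000]
K = S⁻¹·BᵀPA = [0.3462 -0.4615]
A−BK = [-0.3077 0.0769; 0.8077 -0.0769]
AᵀP(A−BK) = [0.4760 -0.2596; -0.2596 0.3462]
P' = Q + AᵀP(A−BK) = [8.4760 1.7404; 1.7404 1.3462]
tr(P') = 9.8221


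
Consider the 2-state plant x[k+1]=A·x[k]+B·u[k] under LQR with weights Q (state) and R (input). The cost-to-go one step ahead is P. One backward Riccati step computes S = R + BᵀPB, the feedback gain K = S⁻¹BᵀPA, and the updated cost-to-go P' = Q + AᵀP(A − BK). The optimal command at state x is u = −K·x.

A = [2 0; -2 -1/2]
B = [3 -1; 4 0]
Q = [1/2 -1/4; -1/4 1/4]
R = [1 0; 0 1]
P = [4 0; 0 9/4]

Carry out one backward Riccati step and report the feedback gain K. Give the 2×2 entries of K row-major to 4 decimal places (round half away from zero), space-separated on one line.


-0.2986 -0.1018 -2.3167 -0.2443

BᵀP = [12.0000 9.0000; -4.0000 0.0000]
S = R + BᵀPB = [1 0; 0 1] + [72.0000 -12.0000; -12.0000 4.0000] = [73.0000 -12.0000; -12.0000 5.0000]
BᵀPA = [6.0000 -4.5000; -8.0000 0.0000]
K = S⁻¹·BᵀPA = [-0.2986 -0.1018; -2.3167 -0.2443]
A−BK = [0.5792 0.0611; -0.8054 -0.0928]
AᵀP(A−BK) = [8.2579 0.9061; 0.9061 0.1044]
P' = Q + AᵀP(A−BK) = [8.7579 0.6561; 0.6561 0.3544]
tr(P') = 9.1123


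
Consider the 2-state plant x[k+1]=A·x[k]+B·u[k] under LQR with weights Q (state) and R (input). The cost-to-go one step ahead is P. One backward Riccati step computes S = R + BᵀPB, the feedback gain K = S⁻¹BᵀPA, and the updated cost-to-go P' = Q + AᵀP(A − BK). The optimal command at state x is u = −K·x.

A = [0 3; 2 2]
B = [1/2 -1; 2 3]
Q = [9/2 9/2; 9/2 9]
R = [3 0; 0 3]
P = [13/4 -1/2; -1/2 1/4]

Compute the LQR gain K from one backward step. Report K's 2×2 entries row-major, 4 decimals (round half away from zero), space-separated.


0.1241 0.6567 0.2160 -1.0289

BᵀP = [0.6250 0.2500; -4.7500 1.2500]
S = R + BᵀPB = [3 0; 0 3] + [0.8125 0.1250; 0.1250 8.5000] = [3.8125 0.1250; 0.1250 11.5000]
BᵀPA = [0.5000 2.3750; 2.5000 -11.7500]
K = S⁻¹·BᵀPA = [0.1241 0.6567; 0.2160 -1.0289]
A−BK = [0.1540 1.6428; 1.1037 3.7733]
AᵀP(A−BK) = [0.3979 0.2439; 0.2439 10.6011]
P' = Q + AᵀP(A−BK) = [4.8979 4.7439; 4.7439 19.6011]
tr(P') = 24.4989


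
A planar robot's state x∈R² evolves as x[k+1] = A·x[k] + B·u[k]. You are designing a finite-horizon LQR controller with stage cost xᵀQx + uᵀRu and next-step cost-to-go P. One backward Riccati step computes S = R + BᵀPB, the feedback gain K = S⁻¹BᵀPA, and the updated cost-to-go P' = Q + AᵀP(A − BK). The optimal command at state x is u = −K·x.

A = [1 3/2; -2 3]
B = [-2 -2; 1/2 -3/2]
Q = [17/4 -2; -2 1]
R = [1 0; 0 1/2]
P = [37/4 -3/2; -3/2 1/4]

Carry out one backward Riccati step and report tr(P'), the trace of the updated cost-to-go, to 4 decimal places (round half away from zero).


5.5990

BᵀP = [-19.2500 3.1250; -16.2500 2.6250]
S = R + BᵀPB = [1 0; 0 1/2] + [40.0625 33.8125; 33.8125 28.5625] = [41.0625 33.8125; 33.8125 29.0625]
BᵀPA = [-25.5000 -19.5000; -21.5000 -16.5000]
K = S⁻¹·BᵀPA = [-0.2820 -0.1759; -0.4117 -0.3631]
A−BK = [-0.3874 0.4220; -2.4766 2.5434]
AᵀP(A−BK) = [0.2076 0.0830; 0.0830 0.1414]
P' = Q + AᵀP(A−BK) = [4.4576 -1.9170; -1.9170 1.1414]
tr(P') = 5.5990


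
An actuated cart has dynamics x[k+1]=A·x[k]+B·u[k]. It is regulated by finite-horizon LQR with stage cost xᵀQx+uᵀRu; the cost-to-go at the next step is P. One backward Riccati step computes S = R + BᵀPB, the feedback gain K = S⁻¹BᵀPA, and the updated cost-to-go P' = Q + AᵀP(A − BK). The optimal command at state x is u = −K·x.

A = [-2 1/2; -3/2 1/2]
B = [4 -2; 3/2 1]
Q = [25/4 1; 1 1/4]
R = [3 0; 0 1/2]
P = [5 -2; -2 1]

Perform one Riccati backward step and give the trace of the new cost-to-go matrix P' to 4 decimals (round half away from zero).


BᵀP = [17.0000 -6.5000; -12.0000 5.0000]
S = R + BᵀPB = [3 0; 0 1/2] + [58.2500 -40.5000; -40.5000 29.0000] = [61.2500 -40.5000; -40.5000 29.5000]
BᵀPA = [-24.2500 5.2500; 16.5000 -3.5000]
K = S⁻¹·BᵀPA = [-0.2828 0.0788; 0.1710 -0.0105]
A−BK = [-0.5266 0.1639; -1.2468 0.3923]
AᵀP(A−BK) = [0.5694 -0.1665; -0.1665 0.0497]
P' = Q + AᵀP(A−BK) = [6.8194 0.8335; 0.8335 0.2997]
tr(P') = 7.1191

7.1191


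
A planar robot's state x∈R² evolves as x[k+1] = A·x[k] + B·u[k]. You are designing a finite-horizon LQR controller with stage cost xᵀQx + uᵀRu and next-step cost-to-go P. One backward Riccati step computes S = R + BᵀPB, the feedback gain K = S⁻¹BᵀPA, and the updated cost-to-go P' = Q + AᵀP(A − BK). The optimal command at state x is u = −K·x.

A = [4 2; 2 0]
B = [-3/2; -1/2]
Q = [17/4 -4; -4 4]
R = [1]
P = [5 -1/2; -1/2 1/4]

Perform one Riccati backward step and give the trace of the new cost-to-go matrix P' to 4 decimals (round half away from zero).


BᵀP = [-7.2500 0.6250]
S = R + BᵀPB = [1] + [10.5625] = [11.5625]
BᵀPA = [-27.7500 -14.5000]
K = S⁻¹·BᵀPA = [-2.4000 -1.2541]
A−BK = [0.4000 0.1189; 0.8000 -0.6270]
AᵀP(A−BK) = [6.4000 3.2000; 3.2000 1.8162]
P' = Q + AᵀP(A−BK) = [10.6500 -0.8000; -0.8000 5.8162]
tr(P') = 16.4662

16.4662


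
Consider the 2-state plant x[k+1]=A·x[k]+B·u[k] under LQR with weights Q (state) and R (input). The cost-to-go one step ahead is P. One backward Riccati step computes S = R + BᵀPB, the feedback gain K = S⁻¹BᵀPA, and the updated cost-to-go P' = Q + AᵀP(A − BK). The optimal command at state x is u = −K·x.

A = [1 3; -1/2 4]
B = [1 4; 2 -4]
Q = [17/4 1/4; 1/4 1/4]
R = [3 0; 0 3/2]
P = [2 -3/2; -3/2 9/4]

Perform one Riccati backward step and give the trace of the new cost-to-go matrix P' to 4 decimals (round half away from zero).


BᵀP = [-1.0000 3.0000; 14.0000 -15.0000]
S = R + BᵀPB = [3 0; 0 3/2] + [5.0000 -16.0000; -16.0000 116.0000] = [8.0000 -16.0000; -16.0000 117.5000]
BᵀPA = [-2.5000 9.0000; 21.5000 -18.0000]
K = S⁻¹·BᵀPA = [0.0735 1.1250; 0.1930 0.0000]
A−BK = [0.1546 1.8750; 0.1250 1.7500]
AᵀP(A−BK) = [0.0970 0.5625; 0.5625 7.8750]
P' = Q + AᵀP(A−BK) = [4.3470 0.8125; 0.8125 8.1250]
tr(P') = 12.4720

12.4720


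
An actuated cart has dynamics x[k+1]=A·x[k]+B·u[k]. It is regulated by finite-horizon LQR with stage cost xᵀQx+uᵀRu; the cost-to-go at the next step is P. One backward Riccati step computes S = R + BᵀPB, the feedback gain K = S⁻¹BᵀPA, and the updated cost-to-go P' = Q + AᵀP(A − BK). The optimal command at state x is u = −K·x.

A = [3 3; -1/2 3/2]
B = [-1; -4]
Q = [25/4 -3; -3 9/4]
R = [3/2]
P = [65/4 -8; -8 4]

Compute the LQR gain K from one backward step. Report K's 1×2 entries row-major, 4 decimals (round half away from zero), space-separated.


2.8873 1.9859

BᵀP = [15.7500 -8.0000]
S = R + BᵀPB = [3/2] + [16.2500] = [17.7500]
BᵀPA = [51.2500 35.2500]
K = S⁻¹·BᵀPA = [2.8873 1.9859]
A−BK = [5.8873 4.9859; 11.0493 9.4437]
AᵀP(A−BK) = [23.2746 17.4718; 17.4718 13.2465]
P' = Q + AᵀP(A−BK) = [29.5246 14.4718; 14.4718 15.4965]
tr(P') = 45.0211


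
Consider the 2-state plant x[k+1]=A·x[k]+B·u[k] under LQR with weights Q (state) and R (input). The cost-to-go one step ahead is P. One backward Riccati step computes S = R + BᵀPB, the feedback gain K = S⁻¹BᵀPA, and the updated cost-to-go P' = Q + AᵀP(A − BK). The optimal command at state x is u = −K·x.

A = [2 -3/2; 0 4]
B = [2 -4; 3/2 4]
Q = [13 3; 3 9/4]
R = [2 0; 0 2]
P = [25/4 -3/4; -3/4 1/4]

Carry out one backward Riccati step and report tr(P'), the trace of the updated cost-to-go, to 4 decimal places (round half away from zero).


16.7845

BᵀP = [11.3750 -1.1250; -28.0000 4.0000]
S = R + BᵀPB = [2 0; 0 2] + [21.0625 -50.0000; -50.0000 128.0000] = [23.0625 -50.0000; -50.0000 130.0000]
BᵀPA = [22.7500 -21.5625; -56.0000 58.0000]
K = S⁻¹·BᵀPA = [0.3162 0.1945; -0.3092 0.5210]
A−BK = [0.1310 0.1949; 0.7624 1.6245]
AᵀP(A−BK) = [0.4939 -0.0010; -0.0010 1.0407]
P' = Q + AᵀP(A−BK) = [13.4939 2.9990; 2.9990 3.2907]
tr(P') = 16.7845


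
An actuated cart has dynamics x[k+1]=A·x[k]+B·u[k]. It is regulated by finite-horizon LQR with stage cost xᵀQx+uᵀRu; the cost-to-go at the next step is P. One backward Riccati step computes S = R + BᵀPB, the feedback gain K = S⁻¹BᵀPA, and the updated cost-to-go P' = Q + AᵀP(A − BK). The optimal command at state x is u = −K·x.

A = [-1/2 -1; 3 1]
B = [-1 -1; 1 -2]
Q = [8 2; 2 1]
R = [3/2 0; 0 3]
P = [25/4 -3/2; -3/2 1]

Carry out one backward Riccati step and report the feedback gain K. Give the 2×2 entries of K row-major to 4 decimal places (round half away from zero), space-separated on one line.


1.0580 0.8599 -0.3841 0.0531

BᵀP = [-7.7500 2.5000; -3.2500 -0.5000]
S = R + BᵀPB = [3/2 0; 0 3] + [10.2500 2.7500; 2.7500 4.2500] = [11.7500 2.7500; 2.7500 7.2500]
BᵀPA = [11.3750 10.2500; 0.1250 2.7500]
K = S⁻¹·BᵀPA = [1.0580 0.8599; -0.3841 0.0531]
A−BK = [0.1739 -0.0870; 1.1739 0.2464]
AᵀP(A−BK) = [3.0761 1.5870; 1.5870 1.2899]
P' = Q + AᵀP(A−BK) = [11.0761 3.5870; 3.5870 2.2899]
tr(P') = 13.3659


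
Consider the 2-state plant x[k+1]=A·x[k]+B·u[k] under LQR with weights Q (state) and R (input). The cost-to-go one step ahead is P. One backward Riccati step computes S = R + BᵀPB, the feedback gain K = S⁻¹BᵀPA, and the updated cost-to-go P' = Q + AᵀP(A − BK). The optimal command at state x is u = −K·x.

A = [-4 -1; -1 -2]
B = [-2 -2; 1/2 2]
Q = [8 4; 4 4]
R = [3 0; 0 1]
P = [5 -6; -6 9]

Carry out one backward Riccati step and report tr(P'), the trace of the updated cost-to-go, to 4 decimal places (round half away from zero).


21.6973

BᵀP = [-13.0000 16.5000; -22.0000 30.0000]
S = R + BᵀPB = [3 0; 0 1] + [34.2500 59.0000; 59.0000 104.0000] = [37.2500 59.0000; 59.0000 105.0000]
BᵀPA = [35.5000 -20.0000; 58.0000 -38.0000]
K = S⁻¹·BᵀPA = [0.7101 0.3300; 0.1534 -0.5474]
A−BK = [-2.2731 -1.4346; -1.6618 -1.0703]
AᵀP(A−BK) = [6.8960 4.0302; 4.0302 2.8013]
P' = Q + AᵀP(A−BK) = [14.8960 8.0302; 8.0302 6.8013]
tr(P') = 21.6973


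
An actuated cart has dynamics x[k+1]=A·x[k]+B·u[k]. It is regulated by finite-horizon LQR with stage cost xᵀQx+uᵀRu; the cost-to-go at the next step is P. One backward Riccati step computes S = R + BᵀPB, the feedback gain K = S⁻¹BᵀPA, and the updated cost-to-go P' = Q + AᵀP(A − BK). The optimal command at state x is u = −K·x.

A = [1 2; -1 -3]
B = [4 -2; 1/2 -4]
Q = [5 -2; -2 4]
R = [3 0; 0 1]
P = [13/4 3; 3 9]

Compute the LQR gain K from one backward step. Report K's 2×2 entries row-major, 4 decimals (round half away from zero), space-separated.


0.3474 0.8076 0.2743 0.8045

BᵀP = [14.5000 16.5000; -18.5000 -42.0000]
S = R + BᵀPB = [3 0; 0 1] + [66.2500 -95.0000; -95.0000 205.0000] = [69.2500 -95.0000; -95.0000 206.0000]
BᵀPA = [-2.0000 -20.5000; 23.5000 89.0000]
K = S⁻¹·BᵀPA = [0.3474 0.8076; 0.2743 0.8045]
A−BK = [0.1590 0.3787; -0.0766 -0.1860]
AᵀP(A−BK) = [0.4992 1.2104; 1.2104 2.9584]
P' = Q + AᵀP(A−BK) = [5.4992 -0.7896; -0.7896 6.9584]
tr(P') = 12.4575


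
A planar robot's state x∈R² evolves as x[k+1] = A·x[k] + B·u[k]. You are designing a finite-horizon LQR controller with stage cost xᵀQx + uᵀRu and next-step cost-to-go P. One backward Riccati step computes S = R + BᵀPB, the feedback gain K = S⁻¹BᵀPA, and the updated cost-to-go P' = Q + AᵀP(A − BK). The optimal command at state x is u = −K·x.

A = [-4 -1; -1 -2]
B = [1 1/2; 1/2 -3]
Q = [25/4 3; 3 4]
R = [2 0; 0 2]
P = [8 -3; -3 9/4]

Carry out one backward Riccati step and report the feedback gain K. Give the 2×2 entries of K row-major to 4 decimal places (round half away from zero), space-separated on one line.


-2.3967 -0.7094 -0.6761 0.2946

BᵀP = [6.5000 -1.8750; 13.0000 -8.2500]
S = R + BᵀPB = [2 0; 0 2] + [5.5625 8.8750; 8.8750 31.2500] = [7.5625 8.8750; 8.8750 33.2500]
BᵀPA = [-24.1250 -2.7500; -43.7500 3.5000]
K = S⁻¹·BᵀPA = [-2.3967 -0.7094; -0.6761 0.2946]
A−BK = [-1.2653 -0.4379; -1.8299 -0.7615]
AᵀP(A−BK) = [18.8520 5.2754; 5.2754 2.0181]
P' = Q + AᵀP(A−BK) = [25.1020 8.2754; 8.2754 6.0181]
tr(P') = 31.1201


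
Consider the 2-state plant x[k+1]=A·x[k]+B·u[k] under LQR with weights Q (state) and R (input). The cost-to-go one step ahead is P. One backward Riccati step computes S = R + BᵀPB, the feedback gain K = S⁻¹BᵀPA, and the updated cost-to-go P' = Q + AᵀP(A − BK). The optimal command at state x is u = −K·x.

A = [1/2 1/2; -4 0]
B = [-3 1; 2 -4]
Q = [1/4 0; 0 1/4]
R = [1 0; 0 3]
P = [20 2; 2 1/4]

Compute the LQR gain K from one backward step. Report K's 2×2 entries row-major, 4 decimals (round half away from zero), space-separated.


BᵀP = [-56.0000 -5.5000; 12.0000 1.0000]
S = R + BᵀPB = [1 0; 0 3] + [157.0000 -34.0000; -34.0000 8.0000] = [158.0000 -34.0000; -34.0000 11.0000]
BᵀPA = [-6.0000 -28.0000; 2.0000 6.0000]
K = S⁻¹·BᵀPA = [0.0034 -0.1787; 0.1924 -0.0069]
A−BK = [0.3179 -0.0292; -3.2371 0.3299]
AᵀP(A−BK) = [0.6357 -0.0584; -0.0584 0.0378]
P' = Q + AᵀP(A−BK) = [0.8857 -0.0584; -0.0584 0.2878]
tr(P') = 1.1735

0.0034 -0.1787 0.1924 -0.0069


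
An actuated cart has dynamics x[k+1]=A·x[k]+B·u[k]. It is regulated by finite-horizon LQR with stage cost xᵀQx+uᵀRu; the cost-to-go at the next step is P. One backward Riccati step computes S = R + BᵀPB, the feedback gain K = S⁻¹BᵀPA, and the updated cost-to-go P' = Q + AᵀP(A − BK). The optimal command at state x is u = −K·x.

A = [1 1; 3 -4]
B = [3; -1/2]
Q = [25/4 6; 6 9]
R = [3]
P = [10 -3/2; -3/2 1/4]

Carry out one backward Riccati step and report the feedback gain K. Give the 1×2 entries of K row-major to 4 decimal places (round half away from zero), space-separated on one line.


0.1730 0.5048

BᵀP = [30.7500 -4.6250]
S = R + BᵀPB = [3] + [94.5625] = [97.5625]
BᵀPA = [16.8750 49.2500]
K = S⁻¹·BᵀPA = [0.1730 0.5048]
A−BK = [0.4811 -0.5144; 3.0865 -3.7476]
AᵀP(A−BK) = [0.3312 -0.0186; -0.0186 1.1384]
P' = Q + AᵀP(A−BK) = [6.5812 5.9814; 5.9814 10.1384]
tr(P') = 16.7196


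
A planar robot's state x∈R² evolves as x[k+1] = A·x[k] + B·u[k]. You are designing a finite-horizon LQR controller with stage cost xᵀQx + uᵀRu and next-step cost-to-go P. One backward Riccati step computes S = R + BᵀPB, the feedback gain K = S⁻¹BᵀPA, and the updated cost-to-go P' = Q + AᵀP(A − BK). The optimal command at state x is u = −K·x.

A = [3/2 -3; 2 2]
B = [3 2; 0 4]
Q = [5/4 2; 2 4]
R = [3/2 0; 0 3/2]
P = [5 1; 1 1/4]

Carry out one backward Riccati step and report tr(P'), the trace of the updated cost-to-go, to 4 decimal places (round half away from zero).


6.7104

BᵀP = [15.0000 3.0000; 14.0000 3.0000]
S = R + BᵀPB = [3/2 0; 0 3/2] + [45.0000 42.0000; 42.0000 40.0000] = [46.5000 42.0000; 42.0000 41.5000]
BᵀPA = [28.5000 -39.0000; 27.0000 -36.0000]
K = S⁻¹·BᵀPA = [0.2941 -0.6425; 0.3529 -0.2172]
A−BK = [-0.0882 -0.6380; 0.5882 2.8688]
AᵀP(A−BK) = [0.3382 -0.3235; -0.3235 1.1222]
P' = Q + AᵀP(A−BK) = [1.5882 1.6765; 1.6765 5.1222]
tr(P') = 6.7104


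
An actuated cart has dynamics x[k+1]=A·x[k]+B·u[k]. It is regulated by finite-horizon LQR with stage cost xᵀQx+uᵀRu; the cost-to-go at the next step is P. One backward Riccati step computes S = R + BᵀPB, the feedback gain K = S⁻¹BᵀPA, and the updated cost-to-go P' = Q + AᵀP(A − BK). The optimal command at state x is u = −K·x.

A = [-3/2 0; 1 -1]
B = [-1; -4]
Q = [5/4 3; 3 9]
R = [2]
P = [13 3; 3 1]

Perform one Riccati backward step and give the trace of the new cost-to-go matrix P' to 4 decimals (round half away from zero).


14.6955

BᵀP = [-25.0000 -7.0000]
S = R + BᵀPB = [2] + [53.0000] = [55.0000]
BᵀPA = [30.5000 7.0000]
K = S⁻¹·BᵀPA = [0.5545 0.1273]
A−BK = [-0.9455 0.1273; 3.2182 -0.4909]
AᵀP(A−BK) = [4.3364 -0.3818; -0.3818 0.1091]
P' = Q + AᵀP(A−BK) = [5.5864 2.6182; 2.6182 9.1091]
tr(P') = 14.6955


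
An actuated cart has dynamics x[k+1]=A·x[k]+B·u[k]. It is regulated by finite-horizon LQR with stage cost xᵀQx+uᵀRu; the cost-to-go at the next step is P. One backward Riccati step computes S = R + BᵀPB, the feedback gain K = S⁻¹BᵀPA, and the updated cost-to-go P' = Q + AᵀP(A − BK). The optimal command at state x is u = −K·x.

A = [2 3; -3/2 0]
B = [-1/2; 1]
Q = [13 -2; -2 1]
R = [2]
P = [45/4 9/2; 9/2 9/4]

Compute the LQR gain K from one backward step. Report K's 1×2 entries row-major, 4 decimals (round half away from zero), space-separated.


BᵀP = [-1.1250 0.0000]
S = R + BᵀPB = [2] + [0.5625] = [2.5625]
BᵀPA = [-2.2500 -3.3750]
K = S⁻¹·BᵀPA = [-0.8780 -1.3171]
A−BK = [1.5610 2.3415; -0.6220 1.3171]
AᵀP(A−BK) = [21.0869 44.2866; 44.2866 96.8049]
P' = Q + AᵀP(A−BK) = [34.0869 42.2866; 42.2866 97.8049]
tr(P') = 131.8918

-0.8780 -1.3171
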